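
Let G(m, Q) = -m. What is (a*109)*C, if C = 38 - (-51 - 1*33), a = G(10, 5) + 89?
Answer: 1050542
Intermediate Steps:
a = 79 (a = -1*10 + 89 = -10 + 89 = 79)
C = 122 (C = 38 - (-51 - 33) = 38 - 1*(-84) = 38 + 84 = 122)
(a*109)*C = (79*109)*122 = 8611*122 = 1050542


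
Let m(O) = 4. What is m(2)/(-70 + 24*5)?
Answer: 2/25 ≈ 0.080000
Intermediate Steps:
m(2)/(-70 + 24*5) = 4/(-70 + 24*5) = 4/(-70 + 120) = 4/50 = (1/50)*4 = 2/25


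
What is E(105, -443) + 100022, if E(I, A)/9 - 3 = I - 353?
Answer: 97817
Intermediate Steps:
E(I, A) = -3150 + 9*I (E(I, A) = 27 + 9*(I - 353) = 27 + 9*(-353 + I) = 27 + (-3177 + 9*I) = -3150 + 9*I)
E(105, -443) + 100022 = (-3150 + 9*105) + 100022 = (-3150 + 945) + 100022 = -2205 + 100022 = 97817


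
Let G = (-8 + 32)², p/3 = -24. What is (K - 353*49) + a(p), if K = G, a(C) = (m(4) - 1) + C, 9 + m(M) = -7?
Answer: -16810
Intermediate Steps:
p = -72 (p = 3*(-24) = -72)
m(M) = -16 (m(M) = -9 - 7 = -16)
a(C) = -17 + C (a(C) = (-16 - 1) + C = -17 + C)
G = 576 (G = 24² = 576)
K = 576
(K - 353*49) + a(p) = (576 - 353*49) + (-17 - 72) = (576 - 17297) - 89 = -16721 - 89 = -16810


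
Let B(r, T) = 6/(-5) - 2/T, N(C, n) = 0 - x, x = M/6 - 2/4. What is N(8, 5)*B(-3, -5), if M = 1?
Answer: -4/15 ≈ -0.26667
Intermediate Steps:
x = -⅓ (x = 1/6 - 2/4 = 1*(⅙) - 2*¼ = ⅙ - ½ = -⅓ ≈ -0.33333)
N(C, n) = ⅓ (N(C, n) = 0 - 1*(-⅓) = 0 + ⅓ = ⅓)
B(r, T) = -6/5 - 2/T (B(r, T) = 6*(-⅕) - 2/T = -6/5 - 2/T)
N(8, 5)*B(-3, -5) = (-6/5 - 2/(-5))/3 = (-6/5 - 2*(-⅕))/3 = (-6/5 + ⅖)/3 = (⅓)*(-⅘) = -4/15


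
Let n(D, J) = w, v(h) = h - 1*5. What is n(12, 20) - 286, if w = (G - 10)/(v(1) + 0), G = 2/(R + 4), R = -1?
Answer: -851/3 ≈ -283.67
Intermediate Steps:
v(h) = -5 + h (v(h) = h - 5 = -5 + h)
G = ⅔ (G = 2/(-1 + 4) = 2/3 = 2*(⅓) = ⅔ ≈ 0.66667)
w = 7/3 (w = (⅔ - 10)/((-5 + 1) + 0) = -28/(3*(-4 + 0)) = -28/3/(-4) = -28/3*(-¼) = 7/3 ≈ 2.3333)
n(D, J) = 7/3
n(12, 20) - 286 = 7/3 - 286 = -851/3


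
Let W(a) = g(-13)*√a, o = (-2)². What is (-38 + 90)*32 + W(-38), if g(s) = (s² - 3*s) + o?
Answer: 1664 + 212*I*√38 ≈ 1664.0 + 1306.9*I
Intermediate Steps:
o = 4
g(s) = 4 + s² - 3*s (g(s) = (s² - 3*s) + 4 = 4 + s² - 3*s)
W(a) = 212*√a (W(a) = (4 + (-13)² - 3*(-13))*√a = (4 + 169 + 39)*√a = 212*√a)
(-38 + 90)*32 + W(-38) = (-38 + 90)*32 + 212*√(-38) = 52*32 + 212*(I*√38) = 1664 + 212*I*√38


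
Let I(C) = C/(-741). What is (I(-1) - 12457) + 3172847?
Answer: 2341848991/741 ≈ 3.1604e+6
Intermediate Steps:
I(C) = -C/741 (I(C) = C*(-1/741) = -C/741)
(I(-1) - 12457) + 3172847 = (-1/741*(-1) - 12457) + 3172847 = (1/741 - 12457) + 3172847 = -9230636/741 + 3172847 = 2341848991/741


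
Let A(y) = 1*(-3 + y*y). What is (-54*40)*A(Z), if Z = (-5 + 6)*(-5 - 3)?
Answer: -131760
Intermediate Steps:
Z = -8 (Z = 1*(-8) = -8)
A(y) = -3 + y**2 (A(y) = 1*(-3 + y**2) = -3 + y**2)
(-54*40)*A(Z) = (-54*40)*(-3 + (-8)**2) = -2160*(-3 + 64) = -2160*61 = -131760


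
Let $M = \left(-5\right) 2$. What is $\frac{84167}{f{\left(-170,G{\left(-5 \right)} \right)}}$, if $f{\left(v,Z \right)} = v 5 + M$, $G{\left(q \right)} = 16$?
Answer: $- \frac{84167}{860} \approx -97.869$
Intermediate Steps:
$M = -10$
$f{\left(v,Z \right)} = -10 + 5 v$ ($f{\left(v,Z \right)} = v 5 - 10 = 5 v - 10 = -10 + 5 v$)
$\frac{84167}{f{\left(-170,G{\left(-5 \right)} \right)}} = \frac{84167}{-10 + 5 \left(-170\right)} = \frac{84167}{-10 - 850} = \frac{84167}{-860} = 84167 \left(- \frac{1}{860}\right) = - \frac{84167}{860}$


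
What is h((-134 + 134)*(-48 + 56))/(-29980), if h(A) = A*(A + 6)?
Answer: 0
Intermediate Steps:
h(A) = A*(6 + A)
h((-134 + 134)*(-48 + 56))/(-29980) = (((-134 + 134)*(-48 + 56))*(6 + (-134 + 134)*(-48 + 56)))/(-29980) = ((0*8)*(6 + 0*8))*(-1/29980) = (0*(6 + 0))*(-1/29980) = (0*6)*(-1/29980) = 0*(-1/29980) = 0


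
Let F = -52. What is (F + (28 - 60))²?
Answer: 7056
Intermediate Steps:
(F + (28 - 60))² = (-52 + (28 - 60))² = (-52 - 32)² = (-84)² = 7056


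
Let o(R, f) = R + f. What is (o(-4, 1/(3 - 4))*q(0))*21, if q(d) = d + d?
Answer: 0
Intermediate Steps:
q(d) = 2*d
(o(-4, 1/(3 - 4))*q(0))*21 = ((-4 + 1/(3 - 4))*(2*0))*21 = ((-4 + 1/(-1))*0)*21 = ((-4 - 1)*0)*21 = -5*0*21 = 0*21 = 0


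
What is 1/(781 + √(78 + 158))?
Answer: 781/609725 - 2*√59/609725 ≈ 0.0012557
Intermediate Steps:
1/(781 + √(78 + 158)) = 1/(781 + √236) = 1/(781 + 2*√59)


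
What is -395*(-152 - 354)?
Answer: 199870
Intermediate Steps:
-395*(-152 - 354) = -395*(-506) = 199870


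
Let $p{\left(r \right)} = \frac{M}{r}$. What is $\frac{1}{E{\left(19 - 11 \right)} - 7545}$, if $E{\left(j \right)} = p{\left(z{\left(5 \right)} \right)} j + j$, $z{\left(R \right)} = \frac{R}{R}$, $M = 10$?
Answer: $- \frac{1}{7457} \approx -0.0001341$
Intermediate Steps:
$z{\left(R \right)} = 1$
$p{\left(r \right)} = \frac{10}{r}$
$E{\left(j \right)} = 11 j$ ($E{\left(j \right)} = \frac{10}{1} j + j = 10 \cdot 1 j + j = 10 j + j = 11 j$)
$\frac{1}{E{\left(19 - 11 \right)} - 7545} = \frac{1}{11 \left(19 - 11\right) - 7545} = \frac{1}{11 \cdot 8 - 7545} = \frac{1}{88 - 7545} = \frac{1}{-7457} = - \frac{1}{7457}$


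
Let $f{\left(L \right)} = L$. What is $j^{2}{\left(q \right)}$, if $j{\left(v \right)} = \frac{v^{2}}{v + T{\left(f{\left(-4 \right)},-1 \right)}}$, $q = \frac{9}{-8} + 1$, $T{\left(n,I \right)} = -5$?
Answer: $\frac{1}{107584} \approx 9.2951 \cdot 10^{-6}$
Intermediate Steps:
$q = - \frac{1}{8}$ ($q = 9 \left(- \frac{1}{8}\right) + 1 = - \frac{9}{8} + 1 = - \frac{1}{8} \approx -0.125$)
$j{\left(v \right)} = \frac{v^{2}}{-5 + v}$ ($j{\left(v \right)} = \frac{v^{2}}{v - 5} = \frac{v^{2}}{-5 + v}$)
$j^{2}{\left(q \right)} = \left(\frac{\left(- \frac{1}{8}\right)^{2}}{-5 - \frac{1}{8}}\right)^{2} = \left(\frac{1}{64 \left(- \frac{41}{8}\right)}\right)^{2} = \left(\frac{1}{64} \left(- \frac{8}{41}\right)\right)^{2} = \left(- \frac{1}{328}\right)^{2} = \frac{1}{107584}$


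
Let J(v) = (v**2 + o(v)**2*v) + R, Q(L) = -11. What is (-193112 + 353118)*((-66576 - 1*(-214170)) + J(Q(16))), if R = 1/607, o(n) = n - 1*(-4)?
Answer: 14294269294998/607 ≈ 2.3549e+10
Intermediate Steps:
o(n) = 4 + n (o(n) = n + 4 = 4 + n)
R = 1/607 ≈ 0.0016474
J(v) = 1/607 + v**2 + v*(4 + v)**2 (J(v) = (v**2 + (4 + v)**2*v) + 1/607 = (v**2 + v*(4 + v)**2) + 1/607 = 1/607 + v**2 + v*(4 + v)**2)
(-193112 + 353118)*((-66576 - 1*(-214170)) + J(Q(16))) = (-193112 + 353118)*((-66576 - 1*(-214170)) + (1/607 + (-11)**2 - 11*(4 - 11)**2)) = 160006*((-66576 + 214170) + (1/607 + 121 - 11*(-7)**2)) = 160006*(147594 + (1/607 + 121 - 11*49)) = 160006*(147594 + (1/607 + 121 - 539)) = 160006*(147594 - 253725/607) = 160006*(89335833/607) = 14294269294998/607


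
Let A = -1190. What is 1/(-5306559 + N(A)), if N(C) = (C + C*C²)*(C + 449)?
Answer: 1/1248698394231 ≈ 8.0083e-13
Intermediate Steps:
N(C) = (449 + C)*(C + C³) (N(C) = (C + C³)*(449 + C) = (449 + C)*(C + C³))
1/(-5306559 + N(A)) = 1/(-5306559 - 1190*(449 - 1190 + (-1190)³ + 449*(-1190)²)) = 1/(-5306559 - 1190*(449 - 1190 - 1685159000 + 449*1416100)) = 1/(-5306559 - 1190*(449 - 1190 - 1685159000 + 635828900)) = 1/(-5306559 - 1190*(-1049330841)) = 1/(-5306559 + 1248703700790) = 1/1248698394231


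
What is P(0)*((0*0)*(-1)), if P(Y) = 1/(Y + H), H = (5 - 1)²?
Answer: 0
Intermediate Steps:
H = 16 (H = 4² = 16)
P(Y) = 1/(16 + Y) (P(Y) = 1/(Y + 16) = 1/(16 + Y))
P(0)*((0*0)*(-1)) = ((0*0)*(-1))/(16 + 0) = (0*(-1))/16 = (1/16)*0 = 0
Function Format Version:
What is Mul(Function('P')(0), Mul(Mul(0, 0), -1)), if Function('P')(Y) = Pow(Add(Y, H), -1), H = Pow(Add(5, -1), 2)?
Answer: 0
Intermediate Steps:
H = 16 (H = Pow(4, 2) = 16)
Function('P')(Y) = Pow(Add(16, Y), -1) (Function('P')(Y) = Pow(Add(Y, 16), -1) = Pow(Add(16, Y), -1))
Mul(Function('P')(0), Mul(Mul(0, 0), -1)) = Mul(Pow(Add(16, 0), -1), Mul(Mul(0, 0), -1)) = Mul(Pow(16, -1), Mul(0, -1)) = Mul(Rational(1, 16), 0) = 0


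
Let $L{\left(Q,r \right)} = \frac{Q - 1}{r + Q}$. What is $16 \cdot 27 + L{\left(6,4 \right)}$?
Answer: $\frac{865}{2} \approx 432.5$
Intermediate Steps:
$L{\left(Q,r \right)} = \frac{-1 + Q}{Q + r}$
$16 \cdot 27 + L{\left(6,4 \right)} = 16 \cdot 27 + \frac{-1 + 6}{6 + 4} = 432 + \frac{1}{10} \cdot 5 = 432 + \frac{1}{2} = \frac{865}{2}$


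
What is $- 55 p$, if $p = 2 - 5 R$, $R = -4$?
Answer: $-1210$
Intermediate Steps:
$p = 22$ ($p = 2 - -20 = 2 + 20 = 22$)
$- 55 p = \left(-55\right) 22 = -1210$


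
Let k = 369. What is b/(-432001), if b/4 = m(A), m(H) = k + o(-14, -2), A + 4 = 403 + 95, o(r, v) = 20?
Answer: -1556/432001 ≈ -0.0036018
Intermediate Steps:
A = 494 (A = -4 + (403 + 95) = -4 + 498 = 494)
m(H) = 389 (m(H) = 369 + 20 = 389)
b = 1556 (b = 4*389 = 1556)
b/(-432001) = 1556/(-432001) = 1556*(-1/432001) = -1556/432001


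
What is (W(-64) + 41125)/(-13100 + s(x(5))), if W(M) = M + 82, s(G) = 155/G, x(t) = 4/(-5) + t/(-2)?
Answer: -1357719/433850 ≈ -3.1295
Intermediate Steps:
x(t) = -4/5 - t/2 (x(t) = 4*(-1/5) + t*(-1/2) = -4/5 - t/2)
W(M) = 82 + M
(W(-64) + 41125)/(-13100 + s(x(5))) = ((82 - 64) + 41125)/(-13100 + 155/(-4/5 - 1/2*5)) = (18 + 41125)/(-13100 + 155/(-4/5 - 5/2)) = 41143/(-13100 + 155/(-33/10)) = 41143/(-13100 + 155*(-10/33)) = 41143/(-13100 - 1550/33) = 41143/(-433850/33) = 41143*(-33/433850) = -1357719/433850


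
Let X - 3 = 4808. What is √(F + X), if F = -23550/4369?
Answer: √91730252621/4369 ≈ 69.323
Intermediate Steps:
X = 4811 (X = 3 + 4808 = 4811)
F = -23550/4369 (F = -23550*1/4369 = -23550/4369 ≈ -5.3903)
√(F + X) = √(-23550/4369 + 4811) = √(20995709/4369) = √91730252621/4369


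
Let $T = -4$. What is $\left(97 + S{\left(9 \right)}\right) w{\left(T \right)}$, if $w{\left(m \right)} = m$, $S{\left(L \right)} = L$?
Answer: $-424$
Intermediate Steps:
$\left(97 + S{\left(9 \right)}\right) w{\left(T \right)} = \left(97 + 9\right) \left(-4\right) = 106 \left(-4\right) = -424$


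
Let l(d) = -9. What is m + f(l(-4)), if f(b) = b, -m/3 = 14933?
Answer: -44808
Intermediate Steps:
m = -44799 (m = -3*14933 = -44799)
m + f(l(-4)) = -44799 - 9 = -44808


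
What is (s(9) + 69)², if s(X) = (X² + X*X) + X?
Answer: 57600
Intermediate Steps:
s(X) = X + 2*X² (s(X) = (X² + X²) + X = 2*X² + X = X + 2*X²)
(s(9) + 69)² = (9*(1 + 2*9) + 69)² = (9*(1 + 18) + 69)² = (9*19 + 69)² = (171 + 69)² = 240² = 57600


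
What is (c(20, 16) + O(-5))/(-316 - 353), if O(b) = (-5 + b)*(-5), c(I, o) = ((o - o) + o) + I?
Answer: -86/669 ≈ -0.12855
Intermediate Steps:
c(I, o) = I + o (c(I, o) = (0 + o) + I = o + I = I + o)
O(b) = 25 - 5*b
(c(20, 16) + O(-5))/(-316 - 353) = ((20 + 16) + (25 - 5*(-5)))/(-316 - 353) = (36 + (25 + 25))/(-669) = (36 + 50)*(-1/669) = 86*(-1/669) = -86/669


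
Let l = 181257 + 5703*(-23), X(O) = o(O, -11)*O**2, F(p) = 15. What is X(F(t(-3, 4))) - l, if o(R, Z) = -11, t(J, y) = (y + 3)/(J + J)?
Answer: -52563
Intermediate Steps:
t(J, y) = (3 + y)/(2*J) (t(J, y) = (3 + y)/((2*J)) = (3 + y)*(1/(2*J)) = (3 + y)/(2*J))
X(O) = -11*O**2
l = 50088 (l = 181257 - 131169 = 50088)
X(F(t(-3, 4))) - l = -11*15**2 - 1*50088 = -11*225 - 50088 = -2475 - 50088 = -52563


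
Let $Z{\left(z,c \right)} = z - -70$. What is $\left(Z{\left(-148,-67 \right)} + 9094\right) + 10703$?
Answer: $19719$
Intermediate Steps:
$Z{\left(z,c \right)} = 70 + z$ ($Z{\left(z,c \right)} = z + 70 = 70 + z$)
$\left(Z{\left(-148,-67 \right)} + 9094\right) + 10703 = \left(\left(70 - 148\right) + 9094\right) + 10703 = \left(-78 + 9094\right) + 10703 = 9016 + 10703 = 19719$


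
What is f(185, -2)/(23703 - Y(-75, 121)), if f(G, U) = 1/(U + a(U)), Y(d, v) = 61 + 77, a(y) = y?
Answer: -1/94260 ≈ -1.0609e-5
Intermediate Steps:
Y(d, v) = 138
f(G, U) = 1/(2*U) (f(G, U) = 1/(U + U) = 1/(2*U))
f(185, -2)/(23703 - Y(-75, 121)) = ((1/2)/(-2))/(23703 - 1*138) = ((1/2)*(-1/2))/(23703 - 138) = -1/4/23565 = -1/4*1/23565 = -1/94260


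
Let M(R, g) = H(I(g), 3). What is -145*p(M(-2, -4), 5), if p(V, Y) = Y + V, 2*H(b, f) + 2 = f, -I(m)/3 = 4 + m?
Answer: -1595/2 ≈ -797.50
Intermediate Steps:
I(m) = -12 - 3*m (I(m) = -3*(4 + m) = -12 - 3*m)
H(b, f) = -1 + f/2
M(R, g) = ½ (M(R, g) = -1 + (½)*3 = -1 + 3/2 = ½)
p(V, Y) = V + Y
-145*p(M(-2, -4), 5) = -145*(½ + 5) = -145*11/2 = -1595/2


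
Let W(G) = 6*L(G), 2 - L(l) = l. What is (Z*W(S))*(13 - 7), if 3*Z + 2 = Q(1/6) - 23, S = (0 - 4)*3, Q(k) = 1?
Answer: -4032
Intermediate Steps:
L(l) = 2 - l
S = -12 (S = -4*3 = -12)
W(G) = 12 - 6*G (W(G) = 6*(2 - G) = 12 - 6*G)
Z = -8 (Z = -⅔ + (1 - 23)/3 = -⅔ + (⅓)*(-22) = -⅔ - 22/3 = -8)
(Z*W(S))*(13 - 7) = (-8*(12 - 6*(-12)))*(13 - 7) = -8*(12 + 72)*6 = -8*84*6 = -672*6 = -4032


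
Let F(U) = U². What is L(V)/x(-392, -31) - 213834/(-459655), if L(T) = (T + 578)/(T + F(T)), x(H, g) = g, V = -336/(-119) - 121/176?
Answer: -2349077047014/1008836544695 ≈ -2.3285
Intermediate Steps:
V = 581/272 (V = -336*(-1/119) - 121*1/176 = 48/17 - 11/16 = 581/272 ≈ 2.1360)
L(T) = (578 + T)/(T + T²) (L(T) = (T + 578)/(T + T²) = (578 + T)/(T + T²))
L(V)/x(-392, -31) - 213834/(-459655) = ((578 + 581/272)/((581/272)*(1 + 581/272)))/(-31) - 213834/(-459655) = ((272/581)*(157797/272)/(853/272))*(-1/31) - 213834*(-1/459655) = ((272/581)*(272/853)*(157797/272))*(-1/31) + 213834/459655 = (42920784/495593)*(-1/31) + 213834/459655 = -42920784/15363383 + 213834/459655 = -2349077047014/1008836544695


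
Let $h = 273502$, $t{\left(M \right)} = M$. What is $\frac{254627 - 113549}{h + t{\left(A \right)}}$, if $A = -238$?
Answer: $\frac{23513}{45544} \approx 0.51627$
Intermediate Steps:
$\frac{254627 - 113549}{h + t{\left(A \right)}} = \frac{254627 - 113549}{273502 - 238} = \frac{141078}{273264} = 141078 \cdot \frac{1}{273264} = \frac{23513}{45544}$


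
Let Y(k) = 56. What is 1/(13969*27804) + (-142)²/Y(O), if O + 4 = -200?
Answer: 19978515685/55484868 ≈ 360.07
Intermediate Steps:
O = -204 (O = -4 - 200 = -204)
1/(13969*27804) + (-142)²/Y(O) = 1/(13969*27804) + (-142)²/56 = (1/13969)*(1/27804) + 20164*(1/56) = 1/388394076 + 5041/14 = 19978515685/55484868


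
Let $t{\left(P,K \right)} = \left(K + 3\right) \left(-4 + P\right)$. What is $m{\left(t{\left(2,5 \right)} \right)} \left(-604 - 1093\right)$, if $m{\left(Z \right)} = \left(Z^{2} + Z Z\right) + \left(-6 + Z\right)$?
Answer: $-831530$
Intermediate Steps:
$t{\left(P,K \right)} = \left(-4 + P\right) \left(3 + K\right)$ ($t{\left(P,K \right)} = \left(3 + K\right) \left(-4 + P\right) = \left(-4 + P\right) \left(3 + K\right)$)
$m{\left(Z \right)} = -6 + Z + 2 Z^{2}$ ($m{\left(Z \right)} = \left(Z^{2} + Z^{2}\right) + \left(-6 + Z\right) = 2 Z^{2} + \left(-6 + Z\right) = -6 + Z + 2 Z^{2}$)
$m{\left(t{\left(2,5 \right)} \right)} \left(-604 - 1093\right) = \left(-6 + \left(-12 - 20 + 3 \cdot 2 + 5 \cdot 2\right) + 2 \left(-12 - 20 + 3 \cdot 2 + 5 \cdot 2\right)^{2}\right) \left(-604 - 1093\right) = \left(-6 + \left(-12 - 20 + 6 + 10\right) + 2 \left(-12 - 20 + 6 + 10\right)^{2}\right) \left(-1697\right) = \left(-6 - 16 + 2 \left(-16\right)^{2}\right) \left(-1697\right) = \left(-6 - 16 + 2 \cdot 256\right) \left(-1697\right) = \left(-6 - 16 + 512\right) \left(-1697\right) = 490 \left(-1697\right) = -831530$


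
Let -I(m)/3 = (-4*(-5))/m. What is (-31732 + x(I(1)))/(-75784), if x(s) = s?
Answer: 3974/9473 ≈ 0.41951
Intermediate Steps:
I(m) = -60/m (I(m) = -3*(-4*(-5))/m = -60/m)
(-31732 + x(I(1)))/(-75784) = (-31732 - 60/1)/(-75784) = (-31732 - 60*1)*(-1/75784) = (-31732 - 60)*(-1/75784) = -31792*(-1/75784) = 3974/9473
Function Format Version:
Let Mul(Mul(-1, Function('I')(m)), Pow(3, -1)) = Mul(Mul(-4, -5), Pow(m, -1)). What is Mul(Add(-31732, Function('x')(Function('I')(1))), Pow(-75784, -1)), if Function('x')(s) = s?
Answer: Rational(3974, 9473) ≈ 0.41951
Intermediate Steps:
Function('I')(m) = Mul(-60, Pow(m, -1)) (Function('I')(m) = Mul(-3, Mul(Mul(-4, -5), Pow(m, -1))) = Mul(-3, Mul(20, Pow(m, -1))) = Mul(-60, Pow(m, -1)))
Mul(Add(-31732, Function('x')(Function('I')(1))), Pow(-75784, -1)) = Mul(Add(-31732, Mul(-60, Pow(1, -1))), Pow(-75784, -1)) = Mul(Add(-31732, Mul(-60, 1)), Rational(-1, 75784)) = Mul(Add(-31732, -60), Rational(-1, 75784)) = Mul(-31792, Rational(-1, 75784)) = Rational(3974, 9473)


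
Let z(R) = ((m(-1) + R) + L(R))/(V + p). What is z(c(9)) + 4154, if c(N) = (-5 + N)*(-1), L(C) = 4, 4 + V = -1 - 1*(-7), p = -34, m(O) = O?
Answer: 132929/32 ≈ 4154.0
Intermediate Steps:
V = 2 (V = -4 + (-1 - 1*(-7)) = -4 + (-1 + 7) = -4 + 6 = 2)
c(N) = 5 - N
z(R) = -3/32 - R/32 (z(R) = ((-1 + R) + 4)/(2 - 34) = (3 + R)/(-32) = (3 + R)*(-1/32) = -3/32 - R/32)
z(c(9)) + 4154 = (-3/32 - (5 - 1*9)/32) + 4154 = (-3/32 - (5 - 9)/32) + 4154 = (-3/32 - 1/32*(-4)) + 4154 = (-3/32 + ⅛) + 4154 = 1/32 + 4154 = 132929/32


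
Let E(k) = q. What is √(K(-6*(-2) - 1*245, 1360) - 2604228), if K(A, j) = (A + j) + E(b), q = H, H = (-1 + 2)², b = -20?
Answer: 10*I*√26031 ≈ 1613.4*I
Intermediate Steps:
H = 1 (H = 1² = 1)
q = 1
E(k) = 1
K(A, j) = 1 + A + j (K(A, j) = (A + j) + 1 = 1 + A + j)
√(K(-6*(-2) - 1*245, 1360) - 2604228) = √((1 + (-6*(-2) - 1*245) + 1360) - 2604228) = √((1 + (12 - 245) + 1360) - 2604228) = √((1 - 233 + 1360) - 2604228) = √(1128 - 2604228) = √(-2603100) = 10*I*√26031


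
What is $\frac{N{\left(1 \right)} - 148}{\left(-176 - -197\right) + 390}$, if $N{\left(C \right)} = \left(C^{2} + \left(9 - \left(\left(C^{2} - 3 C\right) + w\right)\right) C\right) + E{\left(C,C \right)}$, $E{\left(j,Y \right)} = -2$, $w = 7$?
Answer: $- \frac{145}{411} \approx -0.3528$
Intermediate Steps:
$N{\left(C \right)} = -2 + C^{2} + C \left(2 - C^{2} + 3 C\right)$ ($N{\left(C \right)} = \left(C^{2} + \left(9 - \left(\left(C^{2} - 3 C\right) + 7\right)\right) C\right) - 2 = \left(C^{2} + \left(9 - \left(7 + C^{2} - 3 C\right)\right) C\right) - 2 = \left(C^{2} + \left(2 - C^{2} + 3 C\right) C\right) - 2 = \left(C^{2} + C \left(2 - C^{2} + 3 C\right)\right) - 2 = -2 + C^{2} + C \left(2 - C^{2} + 3 C\right)$)
$\frac{N{\left(1 \right)} - 148}{\left(-176 - -197\right) + 390} = \frac{\left(-2 - 1^{3} + 2 \cdot 1 + 4 \cdot 1^{2}\right) - 148}{\left(-176 - -197\right) + 390} = \frac{\left(-2 - 1 + 2 + 4 \cdot 1\right) - 148}{\left(-176 + 197\right) + 390} = \frac{\left(-2 - 1 + 2 + 4\right) - 148}{21 + 390} = \frac{3 - 148}{411} = \left(-145\right) \frac{1}{411} = - \frac{145}{411}$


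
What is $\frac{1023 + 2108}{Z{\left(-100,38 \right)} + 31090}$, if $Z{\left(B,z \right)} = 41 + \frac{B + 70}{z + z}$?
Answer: $\frac{118978}{1182963} \approx 0.10058$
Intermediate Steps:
$Z{\left(B,z \right)} = 41 + \frac{70 + B}{2 z}$
$\frac{1023 + 2108}{Z{\left(-100,38 \right)} + 31090} = \frac{1023 + 2108}{\frac{70 - 100 + 82 \cdot 38}{2 \cdot 38} + 31090} = \frac{3131}{\frac{1}{2} \cdot \frac{1}{38} \left(70 - 100 + 3116\right) + 31090} = \frac{3131}{\frac{1}{2} \cdot \frac{1}{38} \cdot 3086 + 31090} = \frac{3131}{\frac{1543}{38} + 31090} = \frac{3131}{\frac{1182963}{38}} = 3131 \cdot \frac{38}{1182963} = \frac{118978}{1182963}$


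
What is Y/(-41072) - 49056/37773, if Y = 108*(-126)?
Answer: -62533877/64642194 ≈ -0.96738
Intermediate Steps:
Y = -13608
Y/(-41072) - 49056/37773 = -13608/(-41072) - 49056/37773 = -13608*(-1/41072) - 49056*1/37773 = 1701/5134 - 16352/12591 = -62533877/64642194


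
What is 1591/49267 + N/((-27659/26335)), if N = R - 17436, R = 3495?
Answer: 18087744895214/1362675953 ≈ 13274.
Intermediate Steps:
N = -13941 (N = 3495 - 17436 = -13941)
1591/49267 + N/((-27659/26335)) = 1591/49267 - 13941/((-27659/26335)) = 1591*(1/49267) - 13941/((-27659*1/26335)) = 1591/49267 - 13941/(-27659/26335) = 1591/49267 - 13941*(-26335/27659) = 1591/49267 + 367136235/27659 = 18087744895214/1362675953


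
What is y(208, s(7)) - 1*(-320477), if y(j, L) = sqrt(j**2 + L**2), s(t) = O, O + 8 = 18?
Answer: 320477 + 2*sqrt(10841) ≈ 3.2069e+5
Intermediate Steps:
O = 10 (O = -8 + 18 = 10)
s(t) = 10
y(j, L) = sqrt(L**2 + j**2)
y(208, s(7)) - 1*(-320477) = sqrt(10**2 + 208**2) - 1*(-320477) = sqrt(100 + 43264) + 320477 = sqrt(43364) + 320477 = 2*sqrt(10841) + 320477 = 320477 + 2*sqrt(10841)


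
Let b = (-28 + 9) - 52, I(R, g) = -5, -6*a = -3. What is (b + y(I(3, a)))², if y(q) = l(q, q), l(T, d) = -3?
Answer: 5476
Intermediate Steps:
a = ½ (a = -⅙*(-3) = ½ ≈ 0.50000)
y(q) = -3
b = -71 (b = -19 - 52 = -71)
(b + y(I(3, a)))² = (-71 - 3)² = (-74)² = 5476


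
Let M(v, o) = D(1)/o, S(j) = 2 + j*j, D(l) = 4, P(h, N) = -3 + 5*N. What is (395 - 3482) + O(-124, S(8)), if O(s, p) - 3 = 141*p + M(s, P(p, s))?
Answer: 3876302/623 ≈ 6222.0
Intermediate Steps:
S(j) = 2 + j**2
M(v, o) = 4/o
O(s, p) = 3 + 4/(-3 + 5*s) + 141*p (O(s, p) = 3 + (141*p + 4/(-3 + 5*s)) = 3 + (4/(-3 + 5*s) + 141*p) = 3 + 4/(-3 + 5*s) + 141*p)
(395 - 3482) + O(-124, S(8)) = (395 - 3482) + (4 + 3*(1 + 47*(2 + 8**2))*(-3 + 5*(-124)))/(-3 + 5*(-124)) = -3087 + (4 + 3*(1 + 47*(2 + 64))*(-3 - 620))/(-3 - 620) = -3087 + (4 + 3*(1 + 47*66)*(-623))/(-623) = -3087 - (4 + 3*(1 + 3102)*(-623))/623 = -3087 - (4 + 3*3103*(-623))/623 = -3087 - (4 - 5799507)/623 = -3087 - 1/623*(-5799503) = -3087 + 5799503/623 = 3876302/623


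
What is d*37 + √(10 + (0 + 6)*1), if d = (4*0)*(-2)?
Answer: 4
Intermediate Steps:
d = 0 (d = 0*(-2) = 0)
d*37 + √(10 + (0 + 6)*1) = 0*37 + √(10 + (0 + 6)*1) = 0 + √(10 + 6*1) = 0 + √(10 + 6) = 0 + √16 = 0 + 4 = 4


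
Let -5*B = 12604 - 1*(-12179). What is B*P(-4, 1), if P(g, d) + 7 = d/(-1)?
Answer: 198264/5 ≈ 39653.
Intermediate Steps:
P(g, d) = -7 - d (P(g, d) = -7 + d/(-1) = -7 + d*(-1) = -7 - d)
B = -24783/5 (B = -(12604 - 1*(-12179))/5 = -(12604 + 12179)/5 = -1/5*24783 = -24783/5 ≈ -4956.6)
B*P(-4, 1) = -24783*(-7 - 1*1)/5 = -24783*(-7 - 1)/5 = -24783/5*(-8) = 198264/5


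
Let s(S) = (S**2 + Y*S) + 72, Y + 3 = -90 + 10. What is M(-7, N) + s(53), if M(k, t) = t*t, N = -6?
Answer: -1482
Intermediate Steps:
Y = -83 (Y = -3 + (-90 + 10) = -3 - 80 = -83)
M(k, t) = t**2
s(S) = 72 + S**2 - 83*S (s(S) = (S**2 - 83*S) + 72 = 72 + S**2 - 83*S)
M(-7, N) + s(53) = (-6)**2 + (72 + 53**2 - 83*53) = 36 + (72 + 2809 - 4399) = 36 - 1518 = -1482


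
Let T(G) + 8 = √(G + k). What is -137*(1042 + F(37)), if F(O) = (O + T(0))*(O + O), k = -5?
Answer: -436756 - 10138*I*√5 ≈ -4.3676e+5 - 22669.0*I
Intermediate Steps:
T(G) = -8 + √(-5 + G) (T(G) = -8 + √(G - 5) = -8 + √(-5 + G))
F(O) = 2*O*(-8 + O + I*√5) (F(O) = (O + (-8 + √(-5 + 0)))*(O + O) = (O + (-8 + √(-5)))*(2*O) = (O + (-8 + I*√5))*(2*O) = (-8 + O + I*√5)*(2*O) = 2*O*(-8 + O + I*√5))
-137*(1042 + F(37)) = -137*(1042 + 2*37*(-8 + 37 + I*√5)) = -137*(1042 + 2*37*(29 + I*√5)) = -137*(1042 + (2146 + 74*I*√5)) = -137*(3188 + 74*I*√5) = -436756 - 10138*I*√5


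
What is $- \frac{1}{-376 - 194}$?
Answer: $\frac{1}{570} \approx 0.0017544$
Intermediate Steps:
$- \frac{1}{-376 - 194} = - \frac{1}{-570} = \left(-1\right) \left(- \frac{1}{570}\right) = \frac{1}{570}$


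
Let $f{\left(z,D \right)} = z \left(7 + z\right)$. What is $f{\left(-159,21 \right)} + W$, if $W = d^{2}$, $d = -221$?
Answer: $73009$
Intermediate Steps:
$W = 48841$ ($W = \left(-221\right)^{2} = 48841$)
$f{\left(-159,21 \right)} + W = - 159 \left(7 - 159\right) + 48841 = \left(-159\right) \left(-152\right) + 48841 = 24168 + 48841 = 73009$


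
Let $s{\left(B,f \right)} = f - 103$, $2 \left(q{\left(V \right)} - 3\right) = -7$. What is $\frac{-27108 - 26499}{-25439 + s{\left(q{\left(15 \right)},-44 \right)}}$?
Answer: $\frac{53607}{25586} \approx 2.0952$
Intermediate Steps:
$q{\left(V \right)} = - \frac{1}{2}$ ($q{\left(V \right)} = 3 + \frac{1}{2} \left(-7\right) = 3 - \frac{7}{2} = - \frac{1}{2}$)
$s{\left(B,f \right)} = -103 + f$
$\frac{-27108 - 26499}{-25439 + s{\left(q{\left(15 \right)},-44 \right)}} = \frac{-27108 - 26499}{-25439 - 147} = - \frac{53607}{-25439 - 147} = - \frac{53607}{-25586} = \left(-53607\right) \left(- \frac{1}{25586}\right) = \frac{53607}{25586}$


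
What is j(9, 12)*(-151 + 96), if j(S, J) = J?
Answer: -660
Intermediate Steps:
j(9, 12)*(-151 + 96) = 12*(-151 + 96) = 12*(-55) = -660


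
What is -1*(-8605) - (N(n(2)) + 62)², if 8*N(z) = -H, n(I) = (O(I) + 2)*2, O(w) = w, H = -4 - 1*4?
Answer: 4636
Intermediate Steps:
H = -8 (H = -4 - 4 = -8)
n(I) = 4 + 2*I (n(I) = (I + 2)*2 = (2 + I)*2 = 4 + 2*I)
N(z) = 1 (N(z) = (-1*(-8))/8 = (⅛)*8 = 1)
-1*(-8605) - (N(n(2)) + 62)² = -1*(-8605) - (1 + 62)² = 8605 - 1*63² = 8605 - 1*3969 = 8605 - 3969 = 4636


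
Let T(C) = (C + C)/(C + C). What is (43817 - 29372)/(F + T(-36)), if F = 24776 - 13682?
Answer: 2889/2219 ≈ 1.3019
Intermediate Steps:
F = 11094
T(C) = 1 (T(C) = (2*C)/((2*C)) = (2*C)*(1/(2*C)) = 1)
(43817 - 29372)/(F + T(-36)) = (43817 - 29372)/(11094 + 1) = 14445/11095 = 14445*(1/11095) = 2889/2219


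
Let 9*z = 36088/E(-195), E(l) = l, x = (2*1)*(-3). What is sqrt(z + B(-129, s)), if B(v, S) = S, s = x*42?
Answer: 2*I*sqrt(137985)/45 ≈ 16.509*I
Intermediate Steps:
x = -6 (x = 2*(-3) = -6)
z = -2776/135 (z = (36088/(-195))/9 = (36088*(-1/195))/9 = (1/9)*(-2776/15) = -2776/135 ≈ -20.563)
s = -252 (s = -6*42 = -252)
sqrt(z + B(-129, s)) = sqrt(-2776/135 - 252) = sqrt(-36796/135) = 2*I*sqrt(137985)/45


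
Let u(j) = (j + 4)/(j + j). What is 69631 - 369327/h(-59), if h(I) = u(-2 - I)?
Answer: -37855787/61 ≈ -6.2059e+5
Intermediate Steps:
u(j) = (4 + j)/(2*j) (u(j) = (4 + j)/((2*j)) = (4 + j)*(1/(2*j)) = (4 + j)/(2*j))
h(I) = (2 - I)/(2*(-2 - I)) (h(I) = (4 + (-2 - I))/(2*(-2 - I)) = (2 - I)/(2*(-2 - I)))
69631 - 369327/h(-59) = 69631 - 369327/((-2 - 59)/(2*(2 - 59))) = 69631 - 369327/((½)*(-61)/(-57)) = 69631 - 369327/((½)*(-1/57)*(-61)) = 69631 - 369327/61/114 = 69631 - 369327*114/61 = 69631 - 1*42103278/61 = 69631 - 42103278/61 = -37855787/61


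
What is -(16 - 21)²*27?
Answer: -675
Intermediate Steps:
-(16 - 21)²*27 = -(-5)²*27 = -25*27 = -1*675 = -675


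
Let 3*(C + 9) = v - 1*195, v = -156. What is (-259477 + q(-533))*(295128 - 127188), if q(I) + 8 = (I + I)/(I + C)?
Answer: -28717664259060/659 ≈ -4.3578e+10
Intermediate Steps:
C = -126 (C = -9 + (-156 - 1*195)/3 = -9 + (-156 - 195)/3 = -9 + (⅓)*(-351) = -9 - 117 = -126)
q(I) = -8 + 2*I/(-126 + I) (q(I) = -8 + (I + I)/(I - 126) = -8 + (2*I)/(-126 + I) = -8 + 2*I/(-126 + I))
(-259477 + q(-533))*(295128 - 127188) = (-259477 + 6*(168 - 1*(-533))/(-126 - 533))*(295128 - 127188) = (-259477 + 6*(168 + 533)/(-659))*167940 = (-259477 + 6*(-1/659)*701)*167940 = (-259477 - 4206/659)*167940 = -170999549/659*167940 = -28717664259060/659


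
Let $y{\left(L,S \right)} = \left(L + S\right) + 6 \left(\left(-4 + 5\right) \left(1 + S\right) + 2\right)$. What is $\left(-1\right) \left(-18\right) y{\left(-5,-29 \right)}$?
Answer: $-3420$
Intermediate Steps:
$y{\left(L,S \right)} = 18 + L + 7 S$ ($y{\left(L,S \right)} = \left(L + S\right) + 6 \left(1 \left(1 + S\right) + 2\right) = \left(L + S\right) + 6 \left(\left(1 + S\right) + 2\right) = \left(L + S\right) + 6 \left(3 + S\right) = \left(L + S\right) + \left(18 + 6 S\right) = 18 + L + 7 S$)
$\left(-1\right) \left(-18\right) y{\left(-5,-29 \right)} = \left(-1\right) \left(-18\right) \left(18 - 5 + 7 \left(-29\right)\right) = 18 \left(18 - 5 - 203\right) = 18 \left(-190\right) = -3420$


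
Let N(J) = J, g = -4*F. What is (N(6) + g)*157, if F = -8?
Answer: 5966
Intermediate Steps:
g = 32 (g = -4*(-8) = 32)
(N(6) + g)*157 = (6 + 32)*157 = 38*157 = 5966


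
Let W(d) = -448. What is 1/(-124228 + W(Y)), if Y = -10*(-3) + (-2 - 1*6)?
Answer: -1/124676 ≈ -8.0208e-6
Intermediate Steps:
Y = 22 (Y = 30 + (-2 - 6) = 30 - 8 = 22)
1/(-124228 + W(Y)) = 1/(-124228 - 448) = 1/(-124676) = -1/124676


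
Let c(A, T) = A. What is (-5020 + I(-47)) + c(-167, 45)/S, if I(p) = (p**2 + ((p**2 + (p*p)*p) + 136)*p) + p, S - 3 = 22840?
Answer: 108883626377/22843 ≈ 4.7666e+6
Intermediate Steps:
S = 22843 (S = 3 + 22840 = 22843)
I(p) = p + p**2 + p*(136 + p**2 + p**3) (I(p) = (p**2 + ((p**2 + p**2*p) + 136)*p) + p = (p**2 + ((p**2 + p**3) + 136)*p) + p = (p**2 + (136 + p**2 + p**3)*p) + p = (p**2 + p*(136 + p**2 + p**3)) + p = p + p**2 + p*(136 + p**2 + p**3))
(-5020 + I(-47)) + c(-167, 45)/S = (-5020 - 47*(137 - 47 + (-47)**2 + (-47)**3)) - 167/22843 = (-5020 - 47*(137 - 47 + 2209 - 103823)) - 167*1/22843 = (-5020 - 47*(-101524)) - 167/22843 = (-5020 + 4771628) - 167/22843 = 4766608 - 167/22843 = 108883626377/22843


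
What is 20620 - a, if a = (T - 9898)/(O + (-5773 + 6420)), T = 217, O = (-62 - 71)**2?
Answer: 126032667/6112 ≈ 20621.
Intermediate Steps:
O = 17689 (O = (-133)**2 = 17689)
a = -3227/6112 (a = (217 - 9898)/(17689 + (-5773 + 6420)) = -9681/(17689 + 647) = -9681/18336 = -9681*1/18336 = -3227/6112 ≈ -0.52798)
20620 - a = 20620 - 1*(-3227/6112) = 20620 + 3227/6112 = 126032667/6112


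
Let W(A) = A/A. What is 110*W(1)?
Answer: 110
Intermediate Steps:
W(A) = 1
110*W(1) = 110*1 = 110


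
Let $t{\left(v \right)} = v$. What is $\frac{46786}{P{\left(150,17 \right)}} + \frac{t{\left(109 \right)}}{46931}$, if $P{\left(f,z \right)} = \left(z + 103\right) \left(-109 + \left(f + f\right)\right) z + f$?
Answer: $\frac{15761978}{128825595} \approx 0.12235$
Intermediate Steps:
$P{\left(f,z \right)} = f + z \left(-109 + 2 f\right) \left(103 + z\right)$ ($P{\left(f,z \right)} = \left(103 + z\right) \left(-109 + 2 f\right) z + f = \left(-109 + 2 f\right) \left(103 + z\right) z + f = z \left(-109 + 2 f\right) \left(103 + z\right) + f = f + z \left(-109 + 2 f\right) \left(103 + z\right)$)
$\frac{46786}{P{\left(150,17 \right)}} + \frac{t{\left(109 \right)}}{46931} = \frac{46786}{150 - 190859 - 109 \cdot 17^{2} + 2 \cdot 150 \cdot 17^{2} + 206 \cdot 150 \cdot 17} + \frac{109}{46931} = \frac{46786}{150 - 190859 - 31501 + 2 \cdot 150 \cdot 289 + 525300} + 109 \cdot \frac{1}{46931} = \frac{46786}{150 - 190859 - 31501 + 86700 + 525300} + \frac{109}{46931} = \frac{46786}{389790} + \frac{109}{46931} = 46786 \cdot \frac{1}{389790} + \frac{109}{46931} = \frac{23393}{194895} + \frac{109}{46931} = \frac{15761978}{128825595}$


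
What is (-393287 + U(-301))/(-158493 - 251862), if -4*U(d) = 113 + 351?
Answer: 393403/410355 ≈ 0.95869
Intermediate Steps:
U(d) = -116 (U(d) = -(113 + 351)/4 = -¼*464 = -116)
(-393287 + U(-301))/(-158493 - 251862) = (-393287 - 116)/(-158493 - 251862) = -393403/(-410355) = -393403*(-1/410355) = 393403/410355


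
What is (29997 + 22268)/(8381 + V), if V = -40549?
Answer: -52265/32168 ≈ -1.6248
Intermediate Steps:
(29997 + 22268)/(8381 + V) = (29997 + 22268)/(8381 - 40549) = 52265/(-32168) = 52265*(-1/32168) = -52265/32168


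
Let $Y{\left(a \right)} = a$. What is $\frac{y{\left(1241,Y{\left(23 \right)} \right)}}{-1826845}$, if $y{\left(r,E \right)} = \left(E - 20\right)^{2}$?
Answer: $- \frac{9}{1826845} \approx -4.9265 \cdot 10^{-6}$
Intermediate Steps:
$y{\left(r,E \right)} = \left(-20 + E\right)^{2}$
$\frac{y{\left(1241,Y{\left(23 \right)} \right)}}{-1826845} = \frac{\left(-20 + 23\right)^{2}}{-1826845} = 3^{2} \left(- \frac{1}{1826845}\right) = 9 \left(- \frac{1}{1826845}\right) = - \frac{9}{1826845}$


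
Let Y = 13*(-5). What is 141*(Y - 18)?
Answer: -11703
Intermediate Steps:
Y = -65
141*(Y - 18) = 141*(-65 - 18) = 141*(-83) = -11703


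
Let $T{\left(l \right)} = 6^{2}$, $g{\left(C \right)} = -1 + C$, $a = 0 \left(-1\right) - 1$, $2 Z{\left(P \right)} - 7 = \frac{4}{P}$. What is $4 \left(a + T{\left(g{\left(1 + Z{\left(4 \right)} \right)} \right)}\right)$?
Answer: $140$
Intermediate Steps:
$Z{\left(P \right)} = \frac{7}{2} + \frac{2}{P}$ ($Z{\left(P \right)} = \frac{7}{2} + \frac{4 \frac{1}{P}}{2} = \frac{7}{2} + \frac{2}{P}$)
$a = -1$ ($a = 0 - 1 = -1$)
$T{\left(l \right)} = 36$
$4 \left(a + T{\left(g{\left(1 + Z{\left(4 \right)} \right)} \right)}\right) = 4 \left(-1 + 36\right) = 4 \cdot 35 = 140$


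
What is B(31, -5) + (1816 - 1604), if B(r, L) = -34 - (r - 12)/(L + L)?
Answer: 1799/10 ≈ 179.90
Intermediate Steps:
B(r, L) = -34 - (-12 + r)/(2*L)
B(31, -5) + (1816 - 1604) = (1/2)*(12 - 1*31 - 68*(-5))/(-5) + (1816 - 1604) = (1/2)*(-1/5)*(12 - 31 + 340) + 212 = (1/2)*(-1/5)*321 + 212 = -321/10 + 212 = 1799/10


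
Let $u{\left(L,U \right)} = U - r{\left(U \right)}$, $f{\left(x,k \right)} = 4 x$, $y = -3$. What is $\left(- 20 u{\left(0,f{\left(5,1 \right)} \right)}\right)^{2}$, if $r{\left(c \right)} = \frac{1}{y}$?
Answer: $\frac{1488400}{9} \approx 1.6538 \cdot 10^{5}$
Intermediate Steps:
$r{\left(c \right)} = - \frac{1}{3}$ ($r{\left(c \right)} = \frac{1}{-3} = - \frac{1}{3}$)
$u{\left(L,U \right)} = \frac{1}{3} + U$ ($u{\left(L,U \right)} = U - - \frac{1}{3} = U + \frac{1}{3} = \frac{1}{3} + U$)
$\left(- 20 u{\left(0,f{\left(5,1 \right)} \right)}\right)^{2} = \left(- 20 \left(\frac{1}{3} + 4 \cdot 5\right)\right)^{2} = \left(- 20 \left(\frac{1}{3} + 20\right)\right)^{2} = \left(\left(-20\right) \frac{61}{3}\right)^{2} = \left(- \frac{1220}{3}\right)^{2} = \frac{1488400}{9}$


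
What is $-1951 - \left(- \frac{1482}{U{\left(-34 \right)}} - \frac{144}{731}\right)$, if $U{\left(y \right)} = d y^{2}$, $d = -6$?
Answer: $- \frac{96981137}{49708} \approx -1951.0$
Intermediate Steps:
$U{\left(y \right)} = - 6 y^{2}$
$-1951 - \left(- \frac{1482}{U{\left(-34 \right)}} - \frac{144}{731}\right) = -1951 - \left(- \frac{1482}{\left(-6\right) \left(-34\right)^{2}} - \frac{144}{731}\right) = -1951 - \left(- \frac{1482}{\left(-6\right) 1156} - \frac{144}{731}\right) = -1951 - \left(- \frac{1482}{-6936} - \frac{144}{731}\right) = -1951 - \left(\left(-1482\right) \left(- \frac{1}{6936}\right) - \frac{144}{731}\right) = -1951 - \left(\frac{247}{1156} - \frac{144}{731}\right) = -1951 - \frac{829}{49708} = - \frac{96981137}{49708}$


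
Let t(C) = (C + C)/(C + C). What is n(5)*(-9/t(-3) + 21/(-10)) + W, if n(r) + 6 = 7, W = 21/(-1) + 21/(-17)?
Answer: -5667/170 ≈ -33.335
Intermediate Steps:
t(C) = 1 (t(C) = (2*C)/((2*C)) = (2*C)*(1/(2*C)) = 1)
W = -378/17 (W = 21*(-1) + 21*(-1/17) = -21 - 21/17 = -378/17 ≈ -22.235)
n(r) = 1 (n(r) = -6 + 7 = 1)
n(5)*(-9/t(-3) + 21/(-10)) + W = 1*(-9/1 + 21/(-10)) - 378/17 = 1*(-9*1 + 21*(-1/10)) - 378/17 = 1*(-9 - 21/10) - 378/17 = 1*(-111/10) - 378/17 = -111/10 - 378/17 = -5667/170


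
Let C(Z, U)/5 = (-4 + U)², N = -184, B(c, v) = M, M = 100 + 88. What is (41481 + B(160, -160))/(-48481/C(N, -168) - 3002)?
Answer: -6163678480/444104321 ≈ -13.879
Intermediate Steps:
M = 188
B(c, v) = 188
C(Z, U) = 5*(-4 + U)²
(41481 + B(160, -160))/(-48481/C(N, -168) - 3002) = (41481 + 188)/(-48481*1/(5*(-4 - 168)²) - 3002) = 41669/(-48481/(5*(-172)²) - 3002) = 41669/(-48481/(5*29584) - 3002) = 41669/(-48481/147920 - 3002) = 41669/(-444104321/147920) = 41669*(-147920/444104321) = -6163678480/444104321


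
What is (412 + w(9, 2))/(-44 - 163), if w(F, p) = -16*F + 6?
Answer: -274/207 ≈ -1.3237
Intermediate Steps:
w(F, p) = 6 - 16*F
(412 + w(9, 2))/(-44 - 163) = (412 + (6 - 16*9))/(-44 - 163) = (412 + (6 - 144))/(-207) = (412 - 138)*(-1/207) = 274*(-1/207) = -274/207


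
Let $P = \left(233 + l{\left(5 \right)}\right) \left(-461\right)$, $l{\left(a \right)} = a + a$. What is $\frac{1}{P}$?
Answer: $- \frac{1}{112023} \approx -8.9267 \cdot 10^{-6}$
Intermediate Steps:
$l{\left(a \right)} = 2 a$
$P = -112023$ ($P = \left(233 + 2 \cdot 5\right) \left(-461\right) = \left(233 + 10\right) \left(-461\right) = 243 \left(-461\right) = -112023$)
$\frac{1}{P} = \frac{1}{-112023} = - \frac{1}{112023}$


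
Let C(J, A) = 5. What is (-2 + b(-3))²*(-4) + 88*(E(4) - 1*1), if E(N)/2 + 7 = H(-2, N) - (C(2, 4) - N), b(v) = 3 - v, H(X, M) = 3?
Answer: -1032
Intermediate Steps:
E(N) = -18 + 2*N (E(N) = -14 + 2*(3 - (5 - N)) = -14 + 2*(3 + (-5 + N)) = -14 + 2*(-2 + N) = -14 + (-4 + 2*N) = -18 + 2*N)
(-2 + b(-3))²*(-4) + 88*(E(4) - 1*1) = (-2 + (3 - 1*(-3)))²*(-4) + 88*((-18 + 2*4) - 1*1) = (-2 + (3 + 3))²*(-4) + 88*((-18 + 8) - 1) = (-2 + 6)²*(-4) + 88*(-10 - 1) = 4²*(-4) + 88*(-11) = 16*(-4) - 968 = -64 - 968 = -1032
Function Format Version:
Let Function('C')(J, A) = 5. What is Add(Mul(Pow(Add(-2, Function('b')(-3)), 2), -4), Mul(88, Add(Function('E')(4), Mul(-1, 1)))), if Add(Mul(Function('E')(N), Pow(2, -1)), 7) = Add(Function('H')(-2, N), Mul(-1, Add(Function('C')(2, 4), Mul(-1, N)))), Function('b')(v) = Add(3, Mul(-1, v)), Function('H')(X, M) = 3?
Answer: -1032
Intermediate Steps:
Function('E')(N) = Add(-18, Mul(2, N)) (Function('E')(N) = Add(-14, Mul(2, Add(3, Mul(-1, Add(5, Mul(-1, N)))))) = Add(-14, Mul(2, Add(3, Add(-5, N)))) = Add(-14, Mul(2, Add(-2, N))) = Add(-14, Add(-4, Mul(2, N))) = Add(-18, Mul(2, N)))
Add(Mul(Pow(Add(-2, Function('b')(-3)), 2), -4), Mul(88, Add(Function('E')(4), Mul(-1, 1)))) = Add(Mul(Pow(Add(-2, Add(3, Mul(-1, -3))), 2), -4), Mul(88, Add(Add(-18, Mul(2, 4)), Mul(-1, 1)))) = Add(Mul(Pow(Add(-2, Add(3, 3)), 2), -4), Mul(88, Add(Add(-18, 8), -1))) = Add(Mul(Pow(Add(-2, 6), 2), -4), Mul(88, Add(-10, -1))) = Add(Mul(Pow(4, 2), -4), Mul(88, -11)) = Add(Mul(16, -4), -968) = Add(-64, -968) = -1032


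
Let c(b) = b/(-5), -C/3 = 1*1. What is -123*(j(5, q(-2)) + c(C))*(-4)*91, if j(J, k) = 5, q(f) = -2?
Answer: 1253616/5 ≈ 2.5072e+5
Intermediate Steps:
C = -3 ≈ -3.0000
c(b) = -b/5 (c(b) = b*(-1/5) = -b/5)
-123*(j(5, q(-2)) + c(C))*(-4)*91 = -123*(5 - 1/5*(-3))*(-4)*91 = -123*(5 + 3/5)*(-4)*91 = -3444*(-4)/5*91 = -123*(-112/5)*91 = (13776/5)*91 = 1253616/5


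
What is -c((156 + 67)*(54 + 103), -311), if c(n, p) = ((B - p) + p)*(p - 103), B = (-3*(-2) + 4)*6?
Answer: 24840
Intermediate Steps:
B = 60 (B = (6 + 4)*6 = 10*6 = 60)
c(n, p) = -6180 + 60*p (c(n, p) = ((60 - p) + p)*(p - 103) = 60*(-103 + p) = -6180 + 60*p)
-c((156 + 67)*(54 + 103), -311) = -(-6180 + 60*(-311)) = -(-6180 - 18660) = -1*(-24840) = 24840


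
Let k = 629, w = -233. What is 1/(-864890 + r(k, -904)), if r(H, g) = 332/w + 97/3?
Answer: -699/604536505 ≈ -1.1563e-6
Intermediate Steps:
r(H, g) = 21605/699 (r(H, g) = 332/(-233) + 97/3 = 332*(-1/233) + 97*(⅓) = -332/233 + 97/3 = 21605/699)
1/(-864890 + r(k, -904)) = 1/(-864890 + 21605/699) = 1/(-604536505/699) = -699/604536505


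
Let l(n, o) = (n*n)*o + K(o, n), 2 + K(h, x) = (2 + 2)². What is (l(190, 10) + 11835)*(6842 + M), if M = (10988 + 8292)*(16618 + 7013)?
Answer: 169874673215178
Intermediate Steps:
M = 455605680 (M = 19280*23631 = 455605680)
K(h, x) = 14 (K(h, x) = -2 + (2 + 2)² = -2 + 4² = -2 + 16 = 14)
l(n, o) = 14 + o*n² (l(n, o) = (n*n)*o + 14 = n²*o + 14 = o*n² + 14 = 14 + o*n²)
(l(190, 10) + 11835)*(6842 + M) = ((14 + 10*190²) + 11835)*(6842 + 455605680) = ((14 + 10*36100) + 11835)*455612522 = ((14 + 361000) + 11835)*455612522 = (361014 + 11835)*455612522 = 372849*455612522 = 169874673215178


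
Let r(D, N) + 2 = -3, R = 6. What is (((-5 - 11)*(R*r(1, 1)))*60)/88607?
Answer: 28800/88607 ≈ 0.32503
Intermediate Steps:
r(D, N) = -5 (r(D, N) = -2 - 3 = -5)
(((-5 - 11)*(R*r(1, 1)))*60)/88607 = (((-5 - 11)*(6*(-5)))*60)/88607 = (-16*(-30)*60)*(1/88607) = (480*60)*(1/88607) = 28800*(1/88607) = 28800/88607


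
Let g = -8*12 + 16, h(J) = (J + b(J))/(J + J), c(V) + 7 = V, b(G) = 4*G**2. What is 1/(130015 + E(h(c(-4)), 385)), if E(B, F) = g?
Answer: 1/129935 ≈ 7.6962e-6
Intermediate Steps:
c(V) = -7 + V
h(J) = (J + 4*J**2)/(2*J) (h(J) = (J + 4*J**2)/(J + J) = (J + 4*J**2)/((2*J)) = (J + 4*J**2)*(1/(2*J)) = (J + 4*J**2)/(2*J))
g = -80 (g = -96 + 16 = -80)
E(B, F) = -80
1/(130015 + E(h(c(-4)), 385)) = 1/(130015 - 80) = 1/129935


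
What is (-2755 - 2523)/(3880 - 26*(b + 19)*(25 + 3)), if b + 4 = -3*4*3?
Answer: -2639/9584 ≈ -0.27535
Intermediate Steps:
b = -40 (b = -4 - 3*4*3 = -4 - 12*3 = -4 - 36 = -40)
(-2755 - 2523)/(3880 - 26*(b + 19)*(25 + 3)) = (-2755 - 2523)/(3880 - 26*(-40 + 19)*(25 + 3)) = -5278/(3880 - (-546)*28) = -5278/(3880 - 26*(-588)) = -5278/(3880 + 15288) = -5278/19168 = -5278*1/19168 = -2639/9584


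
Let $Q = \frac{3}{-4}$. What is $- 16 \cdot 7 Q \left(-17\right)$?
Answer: $-1428$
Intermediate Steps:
$Q = - \frac{3}{4}$ ($Q = 3 \left(- \frac{1}{4}\right) = - \frac{3}{4} \approx -0.75$)
$- 16 \cdot 7 Q \left(-17\right) = - 16 \cdot 7 \left(- \frac{3}{4}\right) \left(-17\right) = \left(-16\right) \left(- \frac{21}{4}\right) \left(-17\right) = 84 \left(-17\right) = -1428$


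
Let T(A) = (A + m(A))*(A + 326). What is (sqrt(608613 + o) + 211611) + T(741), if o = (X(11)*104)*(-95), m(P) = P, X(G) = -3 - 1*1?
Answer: 1792905 + sqrt(648133) ≈ 1.7937e+6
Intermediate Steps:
X(G) = -4 (X(G) = -3 - 1 = -4)
T(A) = 2*A*(326 + A) (T(A) = (A + A)*(A + 326) = (2*A)*(326 + A) = 2*A*(326 + A))
o = 39520 (o = -4*104*(-95) = -416*(-95) = 39520)
(sqrt(608613 + o) + 211611) + T(741) = (sqrt(608613 + 39520) + 211611) + 2*741*(326 + 741) = (sqrt(648133) + 211611) + 2*741*1067 = (211611 + sqrt(648133)) + 1581294 = 1792905 + sqrt(648133)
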